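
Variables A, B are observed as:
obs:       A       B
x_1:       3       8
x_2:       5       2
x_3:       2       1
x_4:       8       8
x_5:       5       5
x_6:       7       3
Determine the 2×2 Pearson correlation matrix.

Step 1 — column means:
  mean(A) = (3 + 5 + 2 + 8 + 5 + 7) / 6 = 30/6 = 5
  mean(B) = (8 + 2 + 1 + 8 + 5 + 3) / 6 = 27/6 = 4.5

Step 2 — sample variances and covariances s[i,j] = (1/(n-1)) · Σ_k (x_{k,i} - mean_i) · (x_{k,j} - mean_j), with n-1 = 5:
  s[A,A] = ((-2)·(-2) + (0)·(0) + (-3)·(-3) + (3)·(3) + (0)·(0) + (2)·(2)) / 5 = 26/5 = 5.2
  s[A,B] = ((-2)·(3.5) + (0)·(-2.5) + (-3)·(-3.5) + (3)·(3.5) + (0)·(0.5) + (2)·(-1.5)) / 5 = 11/5 = 2.2
  s[B,B] = ((3.5)·(3.5) + (-2.5)·(-2.5) + (-3.5)·(-3.5) + (3.5)·(3.5) + (0.5)·(0.5) + (-1.5)·(-1.5)) / 5 = 45.5/5 = 9.1
  Sample standard deviations s_i = √(s[i,i]):
  s(A) = √(5.2) = 2.2804
  s(B) = √(9.1) = 3.0166

Step 3 — r_{ij} = s_{ij} / (s_i · s_j):
  r[A,A] = 1 (diagonal).
  r[A,B] = 2.2 / (2.2804 · 3.0166) = 2.2 / 6.879 = 0.3198
  r[B,B] = 1 (diagonal).

R is symmetric with unit diagonal. Assembling:

R = [[1, 0.3198],
 [0.3198, 1]]


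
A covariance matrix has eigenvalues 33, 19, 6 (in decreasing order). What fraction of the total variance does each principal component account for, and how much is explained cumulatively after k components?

Step 1 — total variance = trace(Sigma) = Σ λ_i = 33 + 19 + 6 = 58.

Step 2 — fraction explained by component i = λ_i / Σ λ:
  PC1: 33/58 = 0.569
  PC2: 19/58 = 0.3276
  PC3: 6/58 = 0.1034

Step 3 — cumulative fraction after k components = (λ_1 + ... + λ_k) / Σ λ:
  k = 1: 33/58 = 0.569
  k = 2: (33 + 19)/58 = 52/58 = 0.8966
  k = 3: (33 + 19 + 6)/58 = 58/58 = 1

Summary (fraction, with percent):

explained: PC1 0.569 (56.9%), PC2 0.3276 (32.76%), PC3 0.1034 (10.34%);  cumulative: 0.569, 0.8966, 1


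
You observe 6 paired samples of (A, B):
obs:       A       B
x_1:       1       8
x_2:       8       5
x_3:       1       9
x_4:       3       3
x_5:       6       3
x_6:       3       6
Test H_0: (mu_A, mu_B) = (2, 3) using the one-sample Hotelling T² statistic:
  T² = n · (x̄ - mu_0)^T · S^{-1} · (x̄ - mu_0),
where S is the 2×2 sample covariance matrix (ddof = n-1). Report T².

Step 1 — sample mean vector:
  mean(A) = (1 + 8 + 1 + 3 + 6 + 3) / 6 = 22/6 = 3.6667
  mean(B) = (8 + 5 + 9 + 3 + 3 + 6) / 6 = 34/6 = 5.6667
  x̄ = (3.6667, 5.6667),  deviation x̄ - mu_0 = (3.6667, 5.6667) - (2, 3) = (1.6667, 2.6667).

Step 2 — sample covariance matrix, S[i,j] = (1/(n-1)) · Σ_k (x_{k,i} - mean_i) · (x_{k,j} - mean_j), divisor n-1 = 5:
  S[A,A] = ((-2.6667)·(-2.6667) + (4.3333)·(4.3333) + (-2.6667)·(-2.6667) + (-0.6667)·(-0.6667) + (2.3333)·(2.3333) + (-0.6667)·(-0.6667)) / 5 = 39.3333/5 = 7.8667
  S[A,B] = ((-2.6667)·(2.3333) + (4.3333)·(-0.6667) + (-2.6667)·(3.3333) + (-0.6667)·(-2.6667) + (2.3333)·(-2.6667) + (-0.6667)·(0.3333)) / 5 = -22.6667/5 = -4.5333
  S[B,B] = ((2.3333)·(2.3333) + (-0.6667)·(-0.6667) + (3.3333)·(3.3333) + (-2.6667)·(-2.6667) + (-2.6667)·(-2.6667) + (0.3333)·(0.3333)) / 5 = 31.3333/5 = 6.2667
  S = [[7.8667, -4.5333],
 [-4.5333, 6.2667]].

Step 3 — invert S. det(S) = 7.8667·6.2667 - (-4.5333)² = 28.7467.
  S^{-1} = (1/det) · [[d, -b], [-b, a]] = [[0.218, 0.1577],
 [0.1577, 0.2737]].

Step 4 — quadratic form (x̄ - mu_0)^T · S^{-1} · (x̄ - mu_0):
  S^{-1} · (x̄ - mu_0) = (0.7839, 0.9926),
  (x̄ - mu_0)^T · [...] = (1.6667)·(0.7839) + (2.6667)·(0.9926) = 3.9533.

Step 5 — scale by n: T² = 6 · 3.9533 = 23.7199.

T² ≈ 23.7199


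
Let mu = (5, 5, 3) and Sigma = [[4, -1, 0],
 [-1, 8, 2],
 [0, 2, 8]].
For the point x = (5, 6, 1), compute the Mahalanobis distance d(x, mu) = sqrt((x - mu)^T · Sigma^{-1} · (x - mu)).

Step 1 — centre the observation: (x - mu) = (0, 1, -2).

Step 2 — invert Sigma (cofactor / det for 3×3, or solve directly):
  Sigma^{-1} = [[0.2586, 0.0345, -0.0086],
 [0.0345, 0.1379, -0.0345],
 [-0.0086, -0.0345, 0.1336]].

Step 3 — form the quadratic (x - mu)^T · Sigma^{-1} · (x - mu):
  Sigma^{-1} · (x - mu) = (0.0517, 0.2069, -0.3017).
  (x - mu)^T · [Sigma^{-1} · (x - mu)] = (0)·(0.0517) + (1)·(0.2069) + (-2)·(-0.3017) = 0.8103.

Step 4 — take square root: d = √(0.8103) ≈ 0.9002.

d(x, mu) = √(0.8103) ≈ 0.9002


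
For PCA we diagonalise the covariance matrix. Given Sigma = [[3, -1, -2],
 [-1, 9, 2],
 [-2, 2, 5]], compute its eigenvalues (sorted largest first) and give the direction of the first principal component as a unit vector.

Step 1 — characteristic polynomial p(λ) = det(λI - Sigma) = λ³ - tr·λ² + c_1·λ - det, where tr = trace, c_1 = sum of the principal 2×2 minors, det = det(Sigma):
  tr = 3 + 9 + 5 = 17,
  c_1 = (3·9 - (-1)²) + (3·5 - (-2)²) + (9·5 - (2)²) = 26 + 11 + 41 = 78,
  det = 3·(9·5 - (2)²) - (-1)·((-1)·5 - (2)·(-2)) + (-2)·((-1)·(2) - 9·(-2)) = 3·(41) - (-1)·(-1) + (-2)·(16) = 90.
  So p(λ) = λ³ - 17λ² + 78λ - 90.
Step 2 — look for an integer root (rational root theorem: any rational root is an integer divisor of 90). Testing λ = 5:
  p(5) = 125 - 425 + 390 - 90 = 0  ✓
  Dividing out (λ - 5): p(λ) = (λ - 5)(λ² - 12λ + 18).
Step 3 — remaining eigenvalues from the quadratic λ² - 12λ + 18 = 0:
  Δ = 12² - 4·18 = 144 - 72 = 72,  λ = (12 ± √72)/2 = (12 ± 8.4853)/2 ≈ 10.2426 or 1.7574.
  Sorted: λ_1 = 10.2426,  λ_2 = 5,  λ_3 = 1.7574  (check: sum = 17 = tr ✓).

Step 4 — unit eigenvector for λ_1 ≈ 10.2426: v spans the null space of (Sigma - λ_1 I), whose rows are
  r_1 = (-7.2426, -1, -2),  r_2 = (-1, -1.2426, 2),  r_3 = (-2, 2, -5.2426).
  v is orthogonal to every row, so take v ∝ r_1 × r_2 = ((-1)·(2) - (-2)·(-1.2426), (-2)·(-1) - (-7.2426)·(2), (-7.2426)·(-1.2426) - (-1)·(-1)) ≈ (-4.4853, 16.4853, 8).
  Rescale (multiply by -1 so the first nonzero entry is positive): u = (4.4853, -16.4853, -8).
  ||u|| = √((4.4853)² + (-16.4853)² + (-8)²) = √(355.8823) ≈ 18.8648,  v_1 = u/||u|| ≈ (0.2378, -0.8739, -0.4241) (||v_1|| = 1).

λ_1 = 10.2426,  λ_2 = 5,  λ_3 = 1.7574;  v_1 ≈ (0.2378, -0.8739, -0.4241)


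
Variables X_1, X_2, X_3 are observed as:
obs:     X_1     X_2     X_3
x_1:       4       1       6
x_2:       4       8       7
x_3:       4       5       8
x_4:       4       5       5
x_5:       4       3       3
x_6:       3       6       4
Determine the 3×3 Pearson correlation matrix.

Step 1 — column means:
  mean(X_1) = (4 + 4 + 4 + 4 + 4 + 3) / 6 = 23/6 = 3.8333
  mean(X_2) = (1 + 8 + 5 + 5 + 3 + 6) / 6 = 28/6 = 4.6667
  mean(X_3) = (6 + 7 + 8 + 5 + 3 + 4) / 6 = 33/6 = 5.5

Step 2 — sample variances and covariances s[i,j] = (1/(n-1)) · Σ_k (x_{k,i} - mean_i) · (x_{k,j} - mean_j), with n-1 = 5:
  s[X_1,X_1] = ((0.1667)·(0.1667) + (0.1667)·(0.1667) + (0.1667)·(0.1667) + (0.1667)·(0.1667) + (0.1667)·(0.1667) + (-0.8333)·(-0.8333)) / 5 = 0.8333/5 = 0.1667
  s[X_1,X_2] = ((0.1667)·(-3.6667) + (0.1667)·(3.3333) + (0.1667)·(0.3333) + (0.1667)·(0.3333) + (0.1667)·(-1.6667) + (-0.8333)·(1.3333)) / 5 = -1.3333/5 = -0.2667
  s[X_1,X_3] = ((0.1667)·(0.5) + (0.1667)·(1.5) + (0.1667)·(2.5) + (0.1667)·(-0.5) + (0.1667)·(-2.5) + (-0.8333)·(-1.5)) / 5 = 1.5/5 = 0.3
  s[X_2,X_2] = ((-3.6667)·(-3.6667) + (3.3333)·(3.3333) + (0.3333)·(0.3333) + (0.3333)·(0.3333) + (-1.6667)·(-1.6667) + (1.3333)·(1.3333)) / 5 = 29.3333/5 = 5.8667
  s[X_2,X_3] = ((-3.6667)·(0.5) + (3.3333)·(1.5) + (0.3333)·(2.5) + (0.3333)·(-0.5) + (-1.6667)·(-2.5) + (1.3333)·(-1.5)) / 5 = 6/5 = 1.2
  s[X_3,X_3] = ((0.5)·(0.5) + (1.5)·(1.5) + (2.5)·(2.5) + (-0.5)·(-0.5) + (-2.5)·(-2.5) + (-1.5)·(-1.5)) / 5 = 17.5/5 = 3.5
  Sample standard deviations s_i = √(s[i,i]):
  s(X_1) = √(0.1667) = 0.4082
  s(X_2) = √(5.8667) = 2.4221
  s(X_3) = √(3.5) = 1.8708

Step 3 — r_{ij} = s_{ij} / (s_i · s_j):
  r[X_1,X_1] = 1 (diagonal).
  r[X_1,X_2] = -0.2667 / (0.4082 · 2.4221) = -0.2667 / 0.9888 = -0.2697
  r[X_1,X_3] = 0.3 / (0.4082 · 1.8708) = 0.3 / 0.7638 = 0.3928
  r[X_2,X_2] = 1 (diagonal).
  r[X_2,X_3] = 1.2 / (2.4221 · 1.8708) = 1.2 / 4.5314 = 0.2648
  r[X_3,X_3] = 1 (diagonal).

R is symmetric with unit diagonal. Assembling:

R = [[1, -0.2697, 0.3928],
 [-0.2697, 1, 0.2648],
 [0.3928, 0.2648, 1]]


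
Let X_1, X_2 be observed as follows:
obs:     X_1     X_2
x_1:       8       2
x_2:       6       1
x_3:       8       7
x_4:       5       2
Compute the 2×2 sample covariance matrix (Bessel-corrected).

Step 1 — column means:
  mean(X_1) = (8 + 6 + 8 + 5) / 4 = 27/4 = 6.75
  mean(X_2) = (2 + 1 + 7 + 2) / 4 = 12/4 = 3

Step 2 — sample covariance S[i,j] = (1/(n-1)) · Σ_k (x_{k,i} - mean_i) · (x_{k,j} - mean_j), with n-1 = 3.
  S[X_1,X_1] = ((1.25)·(1.25) + (-0.75)·(-0.75) + (1.25)·(1.25) + (-1.75)·(-1.75)) / 3 = 6.75/3 = 2.25
  S[X_1,X_2] = ((1.25)·(-1) + (-0.75)·(-2) + (1.25)·(4) + (-1.75)·(-1)) / 3 = 7/3 = 2.3333
  S[X_2,X_2] = ((-1)·(-1) + (-2)·(-2) + (4)·(4) + (-1)·(-1)) / 3 = 22/3 = 7.3333

S is symmetric (S[j,i] = S[i,j]). Assembling:

S = [[2.25, 2.3333],
 [2.3333, 7.3333]]


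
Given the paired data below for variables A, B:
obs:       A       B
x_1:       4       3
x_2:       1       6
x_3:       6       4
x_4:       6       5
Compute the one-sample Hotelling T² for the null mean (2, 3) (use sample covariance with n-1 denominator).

Step 1 — sample mean vector:
  mean(A) = (4 + 1 + 6 + 6) / 4 = 17/4 = 4.25
  mean(B) = (3 + 6 + 4 + 5) / 4 = 18/4 = 4.5
  x̄ = (4.25, 4.5),  deviation x̄ - mu_0 = (4.25, 4.5) - (2, 3) = (2.25, 1.5).

Step 2 — sample covariance matrix, S[i,j] = (1/(n-1)) · Σ_k (x_{k,i} - mean_i) · (x_{k,j} - mean_j), divisor n-1 = 3:
  S[A,A] = ((-0.25)·(-0.25) + (-3.25)·(-3.25) + (1.75)·(1.75) + (1.75)·(1.75)) / 3 = 16.75/3 = 5.5833
  S[A,B] = ((-0.25)·(-1.5) + (-3.25)·(1.5) + (1.75)·(-0.5) + (1.75)·(0.5)) / 3 = -4.5/3 = -1.5
  S[B,B] = ((-1.5)·(-1.5) + (1.5)·(1.5) + (-0.5)·(-0.5) + (0.5)·(0.5)) / 3 = 5/3 = 1.6667
  S = [[5.5833, -1.5],
 [-1.5, 1.6667]].

Step 3 — invert S. det(S) = 5.5833·1.6667 - (-1.5)² = 7.0556.
  S^{-1} = (1/det) · [[d, -b], [-b, a]] = [[0.2362, 0.2126],
 [0.2126, 0.7913]].

Step 4 — quadratic form (x̄ - mu_0)^T · S^{-1} · (x̄ - mu_0):
  S^{-1} · (x̄ - mu_0) = (0.8504, 1.6654),
  (x̄ - mu_0)^T · [...] = (2.25)·(0.8504) + (1.5)·(1.6654) = 4.4114.

Step 5 — scale by n: T² = 4 · 4.4114 = 17.6457.

T² ≈ 17.6457


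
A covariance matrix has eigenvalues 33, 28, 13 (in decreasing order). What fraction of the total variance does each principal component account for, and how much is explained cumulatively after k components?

Step 1 — total variance = trace(Sigma) = Σ λ_i = 33 + 28 + 13 = 74.

Step 2 — fraction explained by component i = λ_i / Σ λ:
  PC1: 33/74 = 0.4459
  PC2: 28/74 = 0.3784
  PC3: 13/74 = 0.1757

Step 3 — cumulative fraction after k components = (λ_1 + ... + λ_k) / Σ λ:
  k = 1: 33/74 = 0.4459
  k = 2: (33 + 28)/74 = 61/74 = 0.8243
  k = 3: (33 + 28 + 13)/74 = 74/74 = 1

Summary (fraction, with percent):

explained: PC1 0.4459 (44.59%), PC2 0.3784 (37.84%), PC3 0.1757 (17.57%);  cumulative: 0.4459, 0.8243, 1


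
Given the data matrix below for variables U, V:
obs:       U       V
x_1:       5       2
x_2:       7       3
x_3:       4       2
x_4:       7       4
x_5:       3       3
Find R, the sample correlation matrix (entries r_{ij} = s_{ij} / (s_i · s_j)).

Step 1 — column means:
  mean(U) = (5 + 7 + 4 + 7 + 3) / 5 = 26/5 = 5.2
  mean(V) = (2 + 3 + 2 + 4 + 3) / 5 = 14/5 = 2.8

Step 2 — sample variances and covariances s[i,j] = (1/(n-1)) · Σ_k (x_{k,i} - mean_i) · (x_{k,j} - mean_j), with n-1 = 4:
  s[U,U] = ((-0.2)·(-0.2) + (1.8)·(1.8) + (-1.2)·(-1.2) + (1.8)·(1.8) + (-2.2)·(-2.2)) / 4 = 12.8/4 = 3.2
  s[U,V] = ((-0.2)·(-0.8) + (1.8)·(0.2) + (-1.2)·(-0.8) + (1.8)·(1.2) + (-2.2)·(0.2)) / 4 = 3.2/4 = 0.8
  s[V,V] = ((-0.8)·(-0.8) + (0.2)·(0.2) + (-0.8)·(-0.8) + (1.2)·(1.2) + (0.2)·(0.2)) / 4 = 2.8/4 = 0.7
  Sample standard deviations s_i = √(s[i,i]):
  s(U) = √(3.2) = 1.7889
  s(V) = √(0.7) = 0.8367

Step 3 — r_{ij} = s_{ij} / (s_i · s_j):
  r[U,U] = 1 (diagonal).
  r[U,V] = 0.8 / (1.7889 · 0.8367) = 0.8 / 1.4967 = 0.5345
  r[V,V] = 1 (diagonal).

R is symmetric with unit diagonal. Assembling:

R = [[1, 0.5345],
 [0.5345, 1]]


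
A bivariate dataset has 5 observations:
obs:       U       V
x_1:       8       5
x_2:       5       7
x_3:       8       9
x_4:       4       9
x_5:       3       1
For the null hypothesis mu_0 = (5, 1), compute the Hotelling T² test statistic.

Step 1 — sample mean vector:
  mean(U) = (8 + 5 + 8 + 4 + 3) / 5 = 28/5 = 5.6
  mean(V) = (5 + 7 + 9 + 9 + 1) / 5 = 31/5 = 6.2
  x̄ = (5.6, 6.2),  deviation x̄ - mu_0 = (5.6, 6.2) - (5, 1) = (0.6, 5.2).

Step 2 — sample covariance matrix, S[i,j] = (1/(n-1)) · Σ_k (x_{k,i} - mean_i) · (x_{k,j} - mean_j), divisor n-1 = 4:
  S[U,U] = ((2.4)·(2.4) + (-0.6)·(-0.6) + (2.4)·(2.4) + (-1.6)·(-1.6) + (-2.6)·(-2.6)) / 4 = 21.2/4 = 5.3
  S[U,V] = ((2.4)·(-1.2) + (-0.6)·(0.8) + (2.4)·(2.8) + (-1.6)·(2.8) + (-2.6)·(-5.2)) / 4 = 12.4/4 = 3.1
  S[V,V] = ((-1.2)·(-1.2) + (0.8)·(0.8) + (2.8)·(2.8) + (2.8)·(2.8) + (-5.2)·(-5.2)) / 4 = 44.8/4 = 11.2
  S = [[5.3, 3.1],
 [3.1, 11.2]].

Step 3 — invert S. det(S) = 5.3·11.2 - (3.1)² = 49.75.
  S^{-1} = (1/det) · [[d, -b], [-b, a]] = [[0.2251, -0.0623],
 [-0.0623, 0.1065]].

Step 4 — quadratic form (x̄ - mu_0)^T · S^{-1} · (x̄ - mu_0):
  S^{-1} · (x̄ - mu_0) = (-0.1889, 0.5166),
  (x̄ - mu_0)^T · [...] = (0.6)·(-0.1889) + (5.2)·(0.5166) = 2.5729.

Step 5 — scale by n: T² = 5 · 2.5729 = 12.8643.

T² ≈ 12.8643


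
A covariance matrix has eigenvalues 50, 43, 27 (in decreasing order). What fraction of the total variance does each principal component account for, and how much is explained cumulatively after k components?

Step 1 — total variance = trace(Sigma) = Σ λ_i = 50 + 43 + 27 = 120.

Step 2 — fraction explained by component i = λ_i / Σ λ:
  PC1: 50/120 = 0.4167
  PC2: 43/120 = 0.3583
  PC3: 27/120 = 0.225

Step 3 — cumulative fraction after k components = (λ_1 + ... + λ_k) / Σ λ:
  k = 1: 50/120 = 0.4167
  k = 2: (50 + 43)/120 = 93/120 = 0.775
  k = 3: (50 + 43 + 27)/120 = 120/120 = 1

Summary (fraction, with percent):

explained: PC1 0.4167 (41.67%), PC2 0.3583 (35.83%), PC3 0.225 (22.5%);  cumulative: 0.4167, 0.775, 1


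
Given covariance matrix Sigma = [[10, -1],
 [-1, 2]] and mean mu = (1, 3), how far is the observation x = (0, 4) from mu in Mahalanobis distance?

Step 1 — centre the observation: (x - mu) = (-1, 1).

Step 2 — invert Sigma. det(Sigma) = 10·2 - (-1)² = 19.
  Sigma^{-1} = (1/det) · [[d, -b], [-b, a]] = [[0.1053, 0.0526],
 [0.0526, 0.5263]].

Step 3 — form the quadratic (x - mu)^T · Sigma^{-1} · (x - mu):
  Sigma^{-1} · (x - mu) = (-0.0526, 0.4737).
  (x - mu)^T · [Sigma^{-1} · (x - mu)] = (-1)·(-0.0526) + (1)·(0.4737) = 0.5263.

Step 4 — take square root: d = √(0.5263) ≈ 0.7255.

d(x, mu) = √(0.5263) ≈ 0.7255


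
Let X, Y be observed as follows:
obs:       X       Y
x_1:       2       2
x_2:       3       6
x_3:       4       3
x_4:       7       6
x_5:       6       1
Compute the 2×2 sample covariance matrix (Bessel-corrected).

Step 1 — column means:
  mean(X) = (2 + 3 + 4 + 7 + 6) / 5 = 22/5 = 4.4
  mean(Y) = (2 + 6 + 3 + 6 + 1) / 5 = 18/5 = 3.6

Step 2 — sample covariance S[i,j] = (1/(n-1)) · Σ_k (x_{k,i} - mean_i) · (x_{k,j} - mean_j), with n-1 = 4.
  S[X,X] = ((-2.4)·(-2.4) + (-1.4)·(-1.4) + (-0.4)·(-0.4) + (2.6)·(2.6) + (1.6)·(1.6)) / 4 = 17.2/4 = 4.3
  S[X,Y] = ((-2.4)·(-1.6) + (-1.4)·(2.4) + (-0.4)·(-0.6) + (2.6)·(2.4) + (1.6)·(-2.6)) / 4 = 2.8/4 = 0.7
  S[Y,Y] = ((-1.6)·(-1.6) + (2.4)·(2.4) + (-0.6)·(-0.6) + (2.4)·(2.4) + (-2.6)·(-2.6)) / 4 = 21.2/4 = 5.3

S is symmetric (S[j,i] = S[i,j]). Assembling:

S = [[4.3, 0.7],
 [0.7, 5.3]]


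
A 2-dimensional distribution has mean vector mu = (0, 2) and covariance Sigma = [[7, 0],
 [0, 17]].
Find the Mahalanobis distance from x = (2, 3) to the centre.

Step 1 — centre the observation: (x - mu) = (2, 1).

Step 2 — invert Sigma. det(Sigma) = 7·17 - (0)² = 119.
  Sigma^{-1} = (1/det) · [[d, -b], [-b, a]] = [[0.1429, 0],
 [0, 0.0588]].

Step 3 — form the quadratic (x - mu)^T · Sigma^{-1} · (x - mu):
  Sigma^{-1} · (x - mu) = (0.2857, 0.0588).
  (x - mu)^T · [Sigma^{-1} · (x - mu)] = (2)·(0.2857) + (1)·(0.0588) = 0.6303.

Step 4 — take square root: d = √(0.6303) ≈ 0.7939.

d(x, mu) = √(0.6303) ≈ 0.7939


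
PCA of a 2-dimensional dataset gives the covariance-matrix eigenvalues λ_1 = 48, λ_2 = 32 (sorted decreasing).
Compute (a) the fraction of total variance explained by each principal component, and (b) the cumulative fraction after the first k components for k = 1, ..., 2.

Step 1 — total variance = trace(Sigma) = Σ λ_i = 48 + 32 = 80.

Step 2 — fraction explained by component i = λ_i / Σ λ:
  PC1: 48/80 = 0.6
  PC2: 32/80 = 0.4

Step 3 — cumulative fraction after k components = (λ_1 + ... + λ_k) / Σ λ:
  k = 1: 48/80 = 0.6
  k = 2: (48 + 32)/80 = 80/80 = 1

Summary (fraction, with percent):

explained: PC1 0.6 (60%), PC2 0.4 (40%);  cumulative: 0.6, 1


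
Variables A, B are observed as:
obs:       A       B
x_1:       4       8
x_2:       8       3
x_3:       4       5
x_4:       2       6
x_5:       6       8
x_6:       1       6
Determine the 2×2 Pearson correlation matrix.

Step 1 — column means:
  mean(A) = (4 + 8 + 4 + 2 + 6 + 1) / 6 = 25/6 = 4.1667
  mean(B) = (8 + 3 + 5 + 6 + 8 + 6) / 6 = 36/6 = 6

Step 2 — sample variances and covariances s[i,j] = (1/(n-1)) · Σ_k (x_{k,i} - mean_i) · (x_{k,j} - mean_j), with n-1 = 5:
  s[A,A] = ((-0.1667)·(-0.1667) + (3.8333)·(3.8333) + (-0.1667)·(-0.1667) + (-2.1667)·(-2.1667) + (1.8333)·(1.8333) + (-3.1667)·(-3.1667)) / 5 = 32.8333/5 = 6.5667
  s[A,B] = ((-0.1667)·(2) + (3.8333)·(-3) + (-0.1667)·(-1) + (-2.1667)·(0) + (1.8333)·(2) + (-3.1667)·(0)) / 5 = -8/5 = -1.6
  s[B,B] = ((2)·(2) + (-3)·(-3) + (-1)·(-1) + (0)·(0) + (2)·(2) + (0)·(0)) / 5 = 18/5 = 3.6
  Sample standard deviations s_i = √(s[i,i]):
  s(A) = √(6.5667) = 2.5626
  s(B) = √(3.6) = 1.8974

Step 3 — r_{ij} = s_{ij} / (s_i · s_j):
  r[A,A] = 1 (diagonal).
  r[A,B] = -1.6 / (2.5626 · 1.8974) = -1.6 / 4.8621 = -0.3291
  r[B,B] = 1 (diagonal).

R is symmetric with unit diagonal. Assembling:

R = [[1, -0.3291],
 [-0.3291, 1]]


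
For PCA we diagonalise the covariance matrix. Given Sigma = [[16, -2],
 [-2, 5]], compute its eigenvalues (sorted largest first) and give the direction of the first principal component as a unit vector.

Step 1 — characteristic polynomial of 2×2 Sigma:
  det(Sigma - λI) = λ² - trace · λ + det = 0.
  trace = 16 + 5 = 21, det = 16·5 - (-2)² = 76.
Step 2 — discriminant:
  Δ = trace² - 4·det = 441 - 304 = 137.
Step 3 — eigenvalues:
  λ = (trace ± √Δ)/2 = (21 ± 11.7047)/2,
  λ_1 = 16.3523,  λ_2 = 4.6477.

Step 4 — unit eigenvector for λ_1: solve (Sigma - λ_1 I)v = 0. First row:
  (16 - 16.3523)·v_x + (-2)·v_y = 0, i.e. (-0.3523)·v_x + (-2)·v_y = 0,
  so v ∝ (b, λ_1 - a) = (-2, 0.3523); multiply by -1 so the first entry is positive: u = (2, -0.3523).
  ||u|| = √((2)² + (-0.3523)²) = √(4.1242) ≈ 2.0308,
  v_1 = u/||u|| ≈ (0.9848, -0.1735) (||v_1|| = 1).

λ_1 = 16.3523,  λ_2 = 4.6477;  v_1 ≈ (0.9848, -0.1735)


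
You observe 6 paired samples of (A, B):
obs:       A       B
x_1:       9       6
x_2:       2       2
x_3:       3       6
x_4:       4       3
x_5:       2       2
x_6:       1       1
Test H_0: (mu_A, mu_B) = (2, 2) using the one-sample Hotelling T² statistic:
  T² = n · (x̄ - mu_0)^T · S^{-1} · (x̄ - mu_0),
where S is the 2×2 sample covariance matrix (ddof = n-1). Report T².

Step 1 — sample mean vector:
  mean(A) = (9 + 2 + 3 + 4 + 2 + 1) / 6 = 21/6 = 3.5
  mean(B) = (6 + 2 + 6 + 3 + 2 + 1) / 6 = 20/6 = 3.3333
  x̄ = (3.5, 3.3333),  deviation x̄ - mu_0 = (3.5, 3.3333) - (2, 2) = (1.5, 1.3333).

Step 2 — sample covariance matrix, S[i,j] = (1/(n-1)) · Σ_k (x_{k,i} - mean_i) · (x_{k,j} - mean_j), divisor n-1 = 5:
  S[A,A] = ((5.5)·(5.5) + (-1.5)·(-1.5) + (-0.5)·(-0.5) + (0.5)·(0.5) + (-1.5)·(-1.5) + (-2.5)·(-2.5)) / 5 = 41.5/5 = 8.3
  S[A,B] = ((5.5)·(2.6667) + (-1.5)·(-1.3333) + (-0.5)·(2.6667) + (0.5)·(-0.3333) + (-1.5)·(-1.3333) + (-2.5)·(-2.3333)) / 5 = 23/5 = 4.6
  S[B,B] = ((2.6667)·(2.6667) + (-1.3333)·(-1.3333) + (2.6667)·(2.6667) + (-0.3333)·(-0.3333) + (-1.3333)·(-1.3333) + (-2.3333)·(-2.3333)) / 5 = 23.3333/5 = 4.6667
  S = [[8.3, 4.6],
 [4.6, 4.6667]].

Step 3 — invert S. det(S) = 8.3·4.6667 - (4.6)² = 17.5733.
  S^{-1} = (1/det) · [[d, -b], [-b, a]] = [[0.2656, -0.2618],
 [-0.2618, 0.4723]].

Step 4 — quadratic form (x̄ - mu_0)^T · S^{-1} · (x̄ - mu_0):
  S^{-1} · (x̄ - mu_0) = (0.0493, 0.2371),
  (x̄ - mu_0)^T · [...] = (1.5)·(0.0493) + (1.3333)·(0.2371) = 0.3901.

Step 5 — scale by n: T² = 6 · 0.3901 = 2.3407.

T² ≈ 2.3407


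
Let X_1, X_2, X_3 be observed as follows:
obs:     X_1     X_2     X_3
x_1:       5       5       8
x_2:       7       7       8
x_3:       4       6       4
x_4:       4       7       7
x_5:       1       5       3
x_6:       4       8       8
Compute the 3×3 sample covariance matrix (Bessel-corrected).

Step 1 — column means:
  mean(X_1) = (5 + 7 + 4 + 4 + 1 + 4) / 6 = 25/6 = 4.1667
  mean(X_2) = (5 + 7 + 6 + 7 + 5 + 8) / 6 = 38/6 = 6.3333
  mean(X_3) = (8 + 8 + 4 + 7 + 3 + 8) / 6 = 38/6 = 6.3333

Step 2 — sample covariance S[i,j] = (1/(n-1)) · Σ_k (x_{k,i} - mean_i) · (x_{k,j} - mean_j), with n-1 = 5.
  S[X_1,X_1] = ((0.8333)·(0.8333) + (2.8333)·(2.8333) + (-0.1667)·(-0.1667) + (-0.1667)·(-0.1667) + (-3.1667)·(-3.1667) + (-0.1667)·(-0.1667)) / 5 = 18.8333/5 = 3.7667
  S[X_1,X_2] = ((0.8333)·(-1.3333) + (2.8333)·(0.6667) + (-0.1667)·(-0.3333) + (-0.1667)·(0.6667) + (-3.1667)·(-1.3333) + (-0.1667)·(1.6667)) / 5 = 4.6667/5 = 0.9333
  S[X_1,X_3] = ((0.8333)·(1.6667) + (2.8333)·(1.6667) + (-0.1667)·(-2.3333) + (-0.1667)·(0.6667) + (-3.1667)·(-3.3333) + (-0.1667)·(1.6667)) / 5 = 16.6667/5 = 3.3333
  S[X_2,X_2] = ((-1.3333)·(-1.3333) + (0.6667)·(0.6667) + (-0.3333)·(-0.3333) + (0.6667)·(0.6667) + (-1.3333)·(-1.3333) + (1.6667)·(1.6667)) / 5 = 7.3333/5 = 1.4667
  S[X_2,X_3] = ((-1.3333)·(1.6667) + (0.6667)·(1.6667) + (-0.3333)·(-2.3333) + (0.6667)·(0.6667) + (-1.3333)·(-3.3333) + (1.6667)·(1.6667)) / 5 = 7.3333/5 = 1.4667
  S[X_3,X_3] = ((1.6667)·(1.6667) + (1.6667)·(1.6667) + (-2.3333)·(-2.3333) + (0.6667)·(0.6667) + (-3.3333)·(-3.3333) + (1.6667)·(1.6667)) / 5 = 25.3333/5 = 5.0667

S is symmetric (S[j,i] = S[i,j]). Assembling:

S = [[3.7667, 0.9333, 3.3333],
 [0.9333, 1.4667, 1.4667],
 [3.3333, 1.4667, 5.0667]]


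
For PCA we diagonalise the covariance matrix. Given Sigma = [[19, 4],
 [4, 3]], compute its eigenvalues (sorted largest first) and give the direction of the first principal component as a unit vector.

Step 1 — characteristic polynomial of 2×2 Sigma:
  det(Sigma - λI) = λ² - trace · λ + det = 0.
  trace = 19 + 3 = 22, det = 19·3 - (4)² = 41.
Step 2 — discriminant:
  Δ = trace² - 4·det = 484 - 164 = 320.
Step 3 — eigenvalues:
  λ = (trace ± √Δ)/2 = (22 ± 17.8885)/2,
  λ_1 = 19.9443,  λ_2 = 2.0557.

Step 4 — unit eigenvector for λ_1: solve (Sigma - λ_1 I)v = 0. First row:
  (19 - 19.9443)·v_x + (4)·v_y = 0, i.e. (-0.9443)·v_x + (4)·v_y = 0,
  so v ∝ (b, λ_1 - a) = (4, 0.9443) = u.
  ||u|| = √((4)² + (0.9443)²) = √(16.8916) ≈ 4.1099,
  v_1 = u/||u|| ≈ (0.9732, 0.2298) (||v_1|| = 1).

λ_1 = 19.9443,  λ_2 = 2.0557;  v_1 ≈ (0.9732, 0.2298)


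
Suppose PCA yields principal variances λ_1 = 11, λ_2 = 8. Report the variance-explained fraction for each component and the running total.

Step 1 — total variance = trace(Sigma) = Σ λ_i = 11 + 8 = 19.

Step 2 — fraction explained by component i = λ_i / Σ λ:
  PC1: 11/19 = 0.5789
  PC2: 8/19 = 0.4211

Step 3 — cumulative fraction after k components = (λ_1 + ... + λ_k) / Σ λ:
  k = 1: 11/19 = 0.5789
  k = 2: (11 + 8)/19 = 19/19 = 1

Summary (fraction, with percent):

explained: PC1 0.5789 (57.89%), PC2 0.4211 (42.11%);  cumulative: 0.5789, 1


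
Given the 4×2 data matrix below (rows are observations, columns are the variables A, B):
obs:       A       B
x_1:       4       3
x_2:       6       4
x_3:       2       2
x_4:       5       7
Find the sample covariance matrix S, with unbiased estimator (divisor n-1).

Step 1 — column means:
  mean(A) = (4 + 6 + 2 + 5) / 4 = 17/4 = 4.25
  mean(B) = (3 + 4 + 2 + 7) / 4 = 16/4 = 4

Step 2 — sample covariance S[i,j] = (1/(n-1)) · Σ_k (x_{k,i} - mean_i) · (x_{k,j} - mean_j), with n-1 = 3.
  S[A,A] = ((-0.25)·(-0.25) + (1.75)·(1.75) + (-2.25)·(-2.25) + (0.75)·(0.75)) / 3 = 8.75/3 = 2.9167
  S[A,B] = ((-0.25)·(-1) + (1.75)·(0) + (-2.25)·(-2) + (0.75)·(3)) / 3 = 7/3 = 2.3333
  S[B,B] = ((-1)·(-1) + (0)·(0) + (-2)·(-2) + (3)·(3)) / 3 = 14/3 = 4.6667

S is symmetric (S[j,i] = S[i,j]). Assembling:

S = [[2.9167, 2.3333],
 [2.3333, 4.6667]]


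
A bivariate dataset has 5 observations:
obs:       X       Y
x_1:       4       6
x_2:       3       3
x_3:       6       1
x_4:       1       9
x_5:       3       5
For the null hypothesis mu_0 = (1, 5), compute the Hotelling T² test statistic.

Step 1 — sample mean vector:
  mean(X) = (4 + 3 + 6 + 1 + 3) / 5 = 17/5 = 3.4
  mean(Y) = (6 + 3 + 1 + 9 + 5) / 5 = 24/5 = 4.8
  x̄ = (3.4, 4.8),  deviation x̄ - mu_0 = (3.4, 4.8) - (1, 5) = (2.4, -0.2).

Step 2 — sample covariance matrix, S[i,j] = (1/(n-1)) · Σ_k (x_{k,i} - mean_i) · (x_{k,j} - mean_j), divisor n-1 = 4:
  S[X,X] = ((0.6)·(0.6) + (-0.4)·(-0.4) + (2.6)·(2.6) + (-2.4)·(-2.4) + (-0.4)·(-0.4)) / 4 = 13.2/4 = 3.3
  S[X,Y] = ((0.6)·(1.2) + (-0.4)·(-1.8) + (2.6)·(-3.8) + (-2.4)·(4.2) + (-0.4)·(0.2)) / 4 = -18.6/4 = -4.65
  S[Y,Y] = ((1.2)·(1.2) + (-1.8)·(-1.8) + (-3.8)·(-3.8) + (4.2)·(4.2) + (0.2)·(0.2)) / 4 = 36.8/4 = 9.2
  S = [[3.3, -4.65],
 [-4.65, 9.2]].

Step 3 — invert S. det(S) = 3.3·9.2 - (-4.65)² = 8.7375.
  S^{-1} = (1/det) · [[d, -b], [-b, a]] = [[1.0529, 0.5322],
 [0.5322, 0.3777]].

Step 4 — quadratic form (x̄ - mu_0)^T · S^{-1} · (x̄ - mu_0):
  S^{-1} · (x̄ - mu_0) = (2.4206, 1.2017),
  (x̄ - mu_0)^T · [...] = (2.4)·(2.4206) + (-0.2)·(1.2017) = 5.5691.

Step 5 — scale by n: T² = 5 · 5.5691 = 27.8455.

T² ≈ 27.8455


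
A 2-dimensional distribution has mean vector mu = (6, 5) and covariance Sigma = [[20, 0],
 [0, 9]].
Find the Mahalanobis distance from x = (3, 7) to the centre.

Step 1 — centre the observation: (x - mu) = (-3, 2).

Step 2 — invert Sigma. det(Sigma) = 20·9 - (0)² = 180.
  Sigma^{-1} = (1/det) · [[d, -b], [-b, a]] = [[0.05, 0],
 [0, 0.1111]].

Step 3 — form the quadratic (x - mu)^T · Sigma^{-1} · (x - mu):
  Sigma^{-1} · (x - mu) = (-0.15, 0.2222).
  (x - mu)^T · [Sigma^{-1} · (x - mu)] = (-3)·(-0.15) + (2)·(0.2222) = 0.8944.

Step 4 — take square root: d = √(0.8944) ≈ 0.9458.

d(x, mu) = √(0.8944) ≈ 0.9458


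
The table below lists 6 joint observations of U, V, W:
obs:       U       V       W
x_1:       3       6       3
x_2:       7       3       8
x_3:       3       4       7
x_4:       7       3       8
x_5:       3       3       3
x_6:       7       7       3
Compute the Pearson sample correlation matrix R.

Step 1 — column means:
  mean(U) = (3 + 7 + 3 + 7 + 3 + 7) / 6 = 30/6 = 5
  mean(V) = (6 + 3 + 4 + 3 + 3 + 7) / 6 = 26/6 = 4.3333
  mean(W) = (3 + 8 + 7 + 8 + 3 + 3) / 6 = 32/6 = 5.3333

Step 2 — sample variances and covariances s[i,j] = (1/(n-1)) · Σ_k (x_{k,i} - mean_i) · (x_{k,j} - mean_j), with n-1 = 5:
  s[U,U] = ((-2)·(-2) + (2)·(2) + (-2)·(-2) + (2)·(2) + (-2)·(-2) + (2)·(2)) / 5 = 24/5 = 4.8
  s[U,V] = ((-2)·(1.6667) + (2)·(-1.3333) + (-2)·(-0.3333) + (2)·(-1.3333) + (-2)·(-1.3333) + (2)·(2.6667)) / 5 = 0/5 = 0
  s[U,W] = ((-2)·(-2.3333) + (2)·(2.6667) + (-2)·(1.6667) + (2)·(2.6667) + (-2)·(-2.3333) + (2)·(-2.3333)) / 5 = 12/5 = 2.4
  s[V,V] = ((1.6667)·(1.6667) + (-1.3333)·(-1.3333) + (-0.3333)·(-0.3333) + (-1.3333)·(-1.3333) + (-1.3333)·(-1.3333) + (2.6667)·(2.6667)) / 5 = 15.3333/5 = 3.0667
  s[V,W] = ((1.6667)·(-2.3333) + (-1.3333)·(2.6667) + (-0.3333)·(1.6667) + (-1.3333)·(2.6667) + (-1.3333)·(-2.3333) + (2.6667)·(-2.3333)) / 5 = -14.6667/5 = -2.9333
  s[W,W] = ((-2.3333)·(-2.3333) + (2.6667)·(2.6667) + (1.6667)·(1.6667) + (2.6667)·(2.6667) + (-2.3333)·(-2.3333) + (-2.3333)·(-2.3333)) / 5 = 33.3333/5 = 6.6667
  Sample standard deviations s_i = √(s[i,i]):
  s(U) = √(4.8) = 2.1909
  s(V) = √(3.0667) = 1.7512
  s(W) = √(6.6667) = 2.582

Step 3 — r_{ij} = s_{ij} / (s_i · s_j):
  r[U,U] = 1 (diagonal).
  r[U,V] = 0 / (2.1909 · 1.7512) = 0 / 3.8367 = 0
  r[U,W] = 2.4 / (2.1909 · 2.582) = 2.4 / 5.6569 = 0.4243
  r[V,V] = 1 (diagonal).
  r[V,W] = -2.9333 / (1.7512 · 2.582) = -2.9333 / 4.5216 = -0.6487
  r[W,W] = 1 (diagonal).

R is symmetric with unit diagonal. Assembling:

R = [[1, 0, 0.4243],
 [0, 1, -0.6487],
 [0.4243, -0.6487, 1]]


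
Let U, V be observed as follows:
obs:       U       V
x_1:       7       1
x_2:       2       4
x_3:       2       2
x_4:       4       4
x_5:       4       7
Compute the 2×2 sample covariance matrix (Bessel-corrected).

Step 1 — column means:
  mean(U) = (7 + 2 + 2 + 4 + 4) / 5 = 19/5 = 3.8
  mean(V) = (1 + 4 + 2 + 4 + 7) / 5 = 18/5 = 3.6

Step 2 — sample covariance S[i,j] = (1/(n-1)) · Σ_k (x_{k,i} - mean_i) · (x_{k,j} - mean_j), with n-1 = 4.
  S[U,U] = ((3.2)·(3.2) + (-1.8)·(-1.8) + (-1.8)·(-1.8) + (0.2)·(0.2) + (0.2)·(0.2)) / 4 = 16.8/4 = 4.2
  S[U,V] = ((3.2)·(-2.6) + (-1.8)·(0.4) + (-1.8)·(-1.6) + (0.2)·(0.4) + (0.2)·(3.4)) / 4 = -5.4/4 = -1.35
  S[V,V] = ((-2.6)·(-2.6) + (0.4)·(0.4) + (-1.6)·(-1.6) + (0.4)·(0.4) + (3.4)·(3.4)) / 4 = 21.2/4 = 5.3

S is symmetric (S[j,i] = S[i,j]). Assembling:

S = [[4.2, -1.35],
 [-1.35, 5.3]]


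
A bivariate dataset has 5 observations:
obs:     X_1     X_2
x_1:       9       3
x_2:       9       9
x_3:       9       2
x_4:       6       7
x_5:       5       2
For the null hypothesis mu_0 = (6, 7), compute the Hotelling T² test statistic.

Step 1 — sample mean vector:
  mean(X_1) = (9 + 9 + 9 + 6 + 5) / 5 = 38/5 = 7.6
  mean(X_2) = (3 + 9 + 2 + 7 + 2) / 5 = 23/5 = 4.6
  x̄ = (7.6, 4.6),  deviation x̄ - mu_0 = (7.6, 4.6) - (6, 7) = (1.6, -2.4).

Step 2 — sample covariance matrix, S[i,j] = (1/(n-1)) · Σ_k (x_{k,i} - mean_i) · (x_{k,j} - mean_j), divisor n-1 = 4:
  S[X_1,X_1] = ((1.4)·(1.4) + (1.4)·(1.4) + (1.4)·(1.4) + (-1.6)·(-1.6) + (-2.6)·(-2.6)) / 4 = 15.2/4 = 3.8
  S[X_1,X_2] = ((1.4)·(-1.6) + (1.4)·(4.4) + (1.4)·(-2.6) + (-1.6)·(2.4) + (-2.6)·(-2.6)) / 4 = 3.2/4 = 0.8
  S[X_2,X_2] = ((-1.6)·(-1.6) + (4.4)·(4.4) + (-2.6)·(-2.6) + (2.4)·(2.4) + (-2.6)·(-2.6)) / 4 = 41.2/4 = 10.3
  S = [[3.8, 0.8],
 [0.8, 10.3]].

Step 3 — invert S. det(S) = 3.8·10.3 - (0.8)² = 38.5.
  S^{-1} = (1/det) · [[d, -b], [-b, a]] = [[0.2675, -0.0208],
 [-0.0208, 0.0987]].

Step 4 — quadratic form (x̄ - mu_0)^T · S^{-1} · (x̄ - mu_0):
  S^{-1} · (x̄ - mu_0) = (0.4779, -0.2701),
  (x̄ - mu_0)^T · [...] = (1.6)·(0.4779) + (-2.4)·(-0.2701) = 1.413.

Step 5 — scale by n: T² = 5 · 1.413 = 7.0649.

T² ≈ 7.0649


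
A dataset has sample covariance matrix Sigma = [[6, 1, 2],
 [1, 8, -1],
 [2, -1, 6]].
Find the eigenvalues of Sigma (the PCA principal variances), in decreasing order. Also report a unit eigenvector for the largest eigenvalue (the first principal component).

Step 1 — characteristic polynomial p(λ) = det(λI - Sigma) = λ³ - tr·λ² + c_1·λ - det, where tr = trace, c_1 = sum of the principal 2×2 minors, det = det(Sigma):
  tr = 6 + 8 + 6 = 20,
  c_1 = (6·8 - (1)²) + (6·6 - (2)²) + (8·6 - (-1)²) = 47 + 32 + 47 = 126,
  det = 6·(8·6 - (-1)²) - (1)·((1)·6 - (-1)·(2)) + (2)·((1)·(-1) - 8·(2)) = 6·(47) - (1)·(8) + (2)·(-17) = 240.
  So p(λ) = λ³ - 20λ² + 126λ - 240.
Step 2 — look for an integer root (rational root theorem: any rational root is an integer divisor of 240). Testing λ = 8:
  p(8) = 512 - 1280 + 1008 - 240 = 0  ✓
  Dividing out (λ - 8): p(λ) = (λ - 8)(λ² - 12λ + 30).
Step 3 — remaining eigenvalues from the quadratic λ² - 12λ + 30 = 0:
  Δ = 12² - 4·30 = 144 - 120 = 24,  λ = (12 ± √24)/2 = (12 ± 4.899)/2 ≈ 8.4495 or 3.5505.
  Sorted: λ_1 = 8.4495,  λ_2 = 8,  λ_3 = 3.5505  (check: sum = 20 = tr ✓).

Step 4 — unit eigenvector for λ_1 ≈ 8.4495: v spans the null space of (Sigma - λ_1 I), whose rows are
  r_1 = (-2.4495, 1, 2),  r_2 = (1, -0.4495, -1),  r_3 = (2, -1, -2.4495).
  v is orthogonal to every row, so take v ∝ r_1 × r_2 = ((1)·(-1) - (2)·(-0.4495), (2)·(1) - (-2.4495)·(-1), (-2.4495)·(-0.4495) - (1)·(1)) ≈ (-0.101, -0.4495, 0.101).
  Rescale (multiply by -1 so the first nonzero entry is positive): u = (0.101, 0.4495, -0.101).
  ||u|| = √((0.101)² + (0.4495)² + (-0.101)²) = √(0.2225) ≈ 0.4716,  v_1 = u/||u|| ≈ (0.2142, 0.953, -0.2142) (||v_1|| = 1).

λ_1 = 8.4495,  λ_2 = 8,  λ_3 = 3.5505;  v_1 ≈ (0.2142, 0.953, -0.2142)


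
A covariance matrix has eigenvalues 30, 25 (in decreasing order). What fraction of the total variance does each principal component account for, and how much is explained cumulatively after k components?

Step 1 — total variance = trace(Sigma) = Σ λ_i = 30 + 25 = 55.

Step 2 — fraction explained by component i = λ_i / Σ λ:
  PC1: 30/55 = 0.5455
  PC2: 25/55 = 0.4545

Step 3 — cumulative fraction after k components = (λ_1 + ... + λ_k) / Σ λ:
  k = 1: 30/55 = 0.5455
  k = 2: (30 + 25)/55 = 55/55 = 1

Summary (fraction, with percent):

explained: PC1 0.5455 (54.55%), PC2 0.4545 (45.45%);  cumulative: 0.5455, 1


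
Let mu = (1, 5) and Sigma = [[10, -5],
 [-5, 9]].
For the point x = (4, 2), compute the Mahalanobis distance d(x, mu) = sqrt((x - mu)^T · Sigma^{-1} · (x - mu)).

Step 1 — centre the observation: (x - mu) = (3, -3).

Step 2 — invert Sigma. det(Sigma) = 10·9 - (-5)² = 65.
  Sigma^{-1} = (1/det) · [[d, -b], [-b, a]] = [[0.1385, 0.0769],
 [0.0769, 0.1538]].

Step 3 — form the quadratic (x - mu)^T · Sigma^{-1} · (x - mu):
  Sigma^{-1} · (x - mu) = (0.1846, -0.2308).
  (x - mu)^T · [Sigma^{-1} · (x - mu)] = (3)·(0.1846) + (-3)·(-0.2308) = 1.2462.

Step 4 — take square root: d = √(1.2462) ≈ 1.1163.

d(x, mu) = √(1.2462) ≈ 1.1163


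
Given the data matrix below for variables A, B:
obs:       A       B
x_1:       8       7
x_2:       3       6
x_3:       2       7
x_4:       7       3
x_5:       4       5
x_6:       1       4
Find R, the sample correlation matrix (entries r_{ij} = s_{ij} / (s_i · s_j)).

Step 1 — column means:
  mean(A) = (8 + 3 + 2 + 7 + 4 + 1) / 6 = 25/6 = 4.1667
  mean(B) = (7 + 6 + 7 + 3 + 5 + 4) / 6 = 32/6 = 5.3333

Step 2 — sample variances and covariances s[i,j] = (1/(n-1)) · Σ_k (x_{k,i} - mean_i) · (x_{k,j} - mean_j), with n-1 = 5:
  s[A,A] = ((3.8333)·(3.8333) + (-1.1667)·(-1.1667) + (-2.1667)·(-2.1667) + (2.8333)·(2.8333) + (-0.1667)·(-0.1667) + (-3.1667)·(-3.1667)) / 5 = 38.8333/5 = 7.7667
  s[A,B] = ((3.8333)·(1.6667) + (-1.1667)·(0.6667) + (-2.1667)·(1.6667) + (2.8333)·(-2.3333) + (-0.1667)·(-0.3333) + (-3.1667)·(-1.3333)) / 5 = -0.3333/5 = -0.0667
  s[B,B] = ((1.6667)·(1.6667) + (0.6667)·(0.6667) + (1.6667)·(1.6667) + (-2.3333)·(-2.3333) + (-0.3333)·(-0.3333) + (-1.3333)·(-1.3333)) / 5 = 13.3333/5 = 2.6667
  Sample standard deviations s_i = √(s[i,i]):
  s(A) = √(7.7667) = 2.7869
  s(B) = √(2.6667) = 1.633

Step 3 — r_{ij} = s_{ij} / (s_i · s_j):
  r[A,A] = 1 (diagonal).
  r[A,B] = -0.0667 / (2.7869 · 1.633) = -0.0667 / 4.5509 = -0.0146
  r[B,B] = 1 (diagonal).

R is symmetric with unit diagonal. Assembling:

R = [[1, -0.0146],
 [-0.0146, 1]]


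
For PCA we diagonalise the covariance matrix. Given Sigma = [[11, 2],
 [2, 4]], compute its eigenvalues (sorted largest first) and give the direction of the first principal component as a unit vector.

Step 1 — characteristic polynomial of 2×2 Sigma:
  det(Sigma - λI) = λ² - trace · λ + det = 0.
  trace = 11 + 4 = 15, det = 11·4 - (2)² = 40.
Step 2 — discriminant:
  Δ = trace² - 4·det = 225 - 160 = 65.
Step 3 — eigenvalues:
  λ = (trace ± √Δ)/2 = (15 ± 8.0623)/2,
  λ_1 = 11.5311,  λ_2 = 3.4689.

Step 4 — unit eigenvector for λ_1: solve (Sigma - λ_1 I)v = 0. First row:
  (11 - 11.5311)·v_x + (2)·v_y = 0, i.e. (-0.5311)·v_x + (2)·v_y = 0,
  so v ∝ (b, λ_1 - a) = (2, 0.5311) = u.
  ||u|| = √((2)² + (0.5311)²) = √(4.2821) ≈ 2.0693,
  v_1 = u/||u|| ≈ (0.9665, 0.2567) (||v_1|| = 1).

λ_1 = 11.5311,  λ_2 = 3.4689;  v_1 ≈ (0.9665, 0.2567)


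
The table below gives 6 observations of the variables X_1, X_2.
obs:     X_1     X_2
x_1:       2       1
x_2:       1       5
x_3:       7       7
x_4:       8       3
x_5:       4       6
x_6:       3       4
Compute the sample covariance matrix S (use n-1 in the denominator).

Step 1 — column means:
  mean(X_1) = (2 + 1 + 7 + 8 + 4 + 3) / 6 = 25/6 = 4.1667
  mean(X_2) = (1 + 5 + 7 + 3 + 6 + 4) / 6 = 26/6 = 4.3333

Step 2 — sample covariance S[i,j] = (1/(n-1)) · Σ_k (x_{k,i} - mean_i) · (x_{k,j} - mean_j), with n-1 = 5.
  S[X_1,X_1] = ((-2.1667)·(-2.1667) + (-3.1667)·(-3.1667) + (2.8333)·(2.8333) + (3.8333)·(3.8333) + (-0.1667)·(-0.1667) + (-1.1667)·(-1.1667)) / 5 = 38.8333/5 = 7.7667
  S[X_1,X_2] = ((-2.1667)·(-3.3333) + (-3.1667)·(0.6667) + (2.8333)·(2.6667) + (3.8333)·(-1.3333) + (-0.1667)·(1.6667) + (-1.1667)·(-0.3333)) / 5 = 7.6667/5 = 1.5333
  S[X_2,X_2] = ((-3.3333)·(-3.3333) + (0.6667)·(0.6667) + (2.6667)·(2.6667) + (-1.3333)·(-1.3333) + (1.6667)·(1.6667) + (-0.3333)·(-0.3333)) / 5 = 23.3333/5 = 4.6667

S is symmetric (S[j,i] = S[i,j]). Assembling:

S = [[7.7667, 1.5333],
 [1.5333, 4.6667]]


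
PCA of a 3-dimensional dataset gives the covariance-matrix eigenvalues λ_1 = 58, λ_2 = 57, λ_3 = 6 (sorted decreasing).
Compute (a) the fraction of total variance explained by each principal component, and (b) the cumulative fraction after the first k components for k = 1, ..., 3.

Step 1 — total variance = trace(Sigma) = Σ λ_i = 58 + 57 + 6 = 121.

Step 2 — fraction explained by component i = λ_i / Σ λ:
  PC1: 58/121 = 0.4793
  PC2: 57/121 = 0.4711
  PC3: 6/121 = 0.0496

Step 3 — cumulative fraction after k components = (λ_1 + ... + λ_k) / Σ λ:
  k = 1: 58/121 = 0.4793
  k = 2: (58 + 57)/121 = 115/121 = 0.9504
  k = 3: (58 + 57 + 6)/121 = 121/121 = 1

Summary (fraction, with percent):

explained: PC1 0.4793 (47.93%), PC2 0.4711 (47.11%), PC3 0.0496 (4.96%);  cumulative: 0.4793, 0.9504, 1


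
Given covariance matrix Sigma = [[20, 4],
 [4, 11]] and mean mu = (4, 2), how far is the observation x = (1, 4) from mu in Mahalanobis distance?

Step 1 — centre the observation: (x - mu) = (-3, 2).

Step 2 — invert Sigma. det(Sigma) = 20·11 - (4)² = 204.
  Sigma^{-1} = (1/det) · [[d, -b], [-b, a]] = [[0.0539, -0.0196],
 [-0.0196, 0.098]].

Step 3 — form the quadratic (x - mu)^T · Sigma^{-1} · (x - mu):
  Sigma^{-1} · (x - mu) = (-0.201, 0.2549).
  (x - mu)^T · [Sigma^{-1} · (x - mu)] = (-3)·(-0.201) + (2)·(0.2549) = 1.1127.

Step 4 — take square root: d = √(1.1127) ≈ 1.0549.

d(x, mu) = √(1.1127) ≈ 1.0549


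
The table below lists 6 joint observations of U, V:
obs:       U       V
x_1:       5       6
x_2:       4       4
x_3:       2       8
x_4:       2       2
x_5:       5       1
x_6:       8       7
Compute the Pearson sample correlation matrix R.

Step 1 — column means:
  mean(U) = (5 + 4 + 2 + 2 + 5 + 8) / 6 = 26/6 = 4.3333
  mean(V) = (6 + 4 + 8 + 2 + 1 + 7) / 6 = 28/6 = 4.6667

Step 2 — sample variances and covariances s[i,j] = (1/(n-1)) · Σ_k (x_{k,i} - mean_i) · (x_{k,j} - mean_j), with n-1 = 5:
  s[U,U] = ((0.6667)·(0.6667) + (-0.3333)·(-0.3333) + (-2.3333)·(-2.3333) + (-2.3333)·(-2.3333) + (0.6667)·(0.6667) + (3.6667)·(3.6667)) / 5 = 25.3333/5 = 5.0667
  s[U,V] = ((0.6667)·(1.3333) + (-0.3333)·(-0.6667) + (-2.3333)·(3.3333) + (-2.3333)·(-2.6667) + (0.6667)·(-3.6667) + (3.6667)·(2.3333)) / 5 = 5.6667/5 = 1.1333
  s[V,V] = ((1.3333)·(1.3333) + (-0.6667)·(-0.6667) + (3.3333)·(3.3333) + (-2.6667)·(-2.6667) + (-3.6667)·(-3.6667) + (2.3333)·(2.3333)) / 5 = 39.3333/5 = 7.8667
  Sample standard deviations s_i = √(s[i,i]):
  s(U) = √(5.0667) = 2.2509
  s(V) = √(7.8667) = 2.8048

Step 3 — r_{ij} = s_{ij} / (s_i · s_j):
  r[U,U] = 1 (diagonal).
  r[U,V] = 1.1333 / (2.2509 · 2.8048) = 1.1333 / 6.3133 = 0.1795
  r[V,V] = 1 (diagonal).

R is symmetric with unit diagonal. Assembling:

R = [[1, 0.1795],
 [0.1795, 1]]
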